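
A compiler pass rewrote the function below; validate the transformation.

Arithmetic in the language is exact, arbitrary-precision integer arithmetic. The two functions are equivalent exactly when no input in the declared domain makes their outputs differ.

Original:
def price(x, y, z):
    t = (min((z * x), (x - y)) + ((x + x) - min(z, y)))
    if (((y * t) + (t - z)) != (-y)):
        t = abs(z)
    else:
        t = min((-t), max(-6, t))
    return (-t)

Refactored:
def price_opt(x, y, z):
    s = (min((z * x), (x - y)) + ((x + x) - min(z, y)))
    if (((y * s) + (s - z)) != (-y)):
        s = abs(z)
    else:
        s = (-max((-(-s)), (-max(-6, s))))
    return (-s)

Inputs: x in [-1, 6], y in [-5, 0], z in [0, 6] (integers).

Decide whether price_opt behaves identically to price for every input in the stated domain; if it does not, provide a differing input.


Comparing the listings, the differences include: min/max/abs usage differs; also local variable names differ.
As a probe, take x=0, y=-1, z=3: price runs t = 1; (((y * t) + (t - z)) != (-y)) -> true; t = 3; return -3; price_opt runs s = 1; (((y * s) + (s - z)) != (-y)) -> true; s = 3; return -3; both end at -3.
Checked all 336 inputs in the declared domain: the outputs agree on every one.
verdict: equivalent


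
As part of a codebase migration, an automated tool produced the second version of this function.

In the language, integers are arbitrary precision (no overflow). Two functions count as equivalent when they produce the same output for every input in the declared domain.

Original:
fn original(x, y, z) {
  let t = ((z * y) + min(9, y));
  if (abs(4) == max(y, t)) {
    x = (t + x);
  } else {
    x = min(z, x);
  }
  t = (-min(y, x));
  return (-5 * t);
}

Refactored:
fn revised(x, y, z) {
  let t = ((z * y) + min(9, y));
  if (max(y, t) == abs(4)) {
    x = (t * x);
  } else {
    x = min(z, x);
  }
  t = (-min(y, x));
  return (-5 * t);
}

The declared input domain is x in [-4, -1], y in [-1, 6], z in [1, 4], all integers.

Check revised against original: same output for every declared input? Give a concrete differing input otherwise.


The rewrite breaks on x=-4, y=1, z=3, where the results are 0 and -80.
original: t := 4 | (abs(4) == max(y, t)): true | x := 0 | t := 0 | result 0
revised: t := 4 | (max(y, t) == abs(4)): true | x := -16 | t := 16 | result -80
verdict: not equivalent; witness: x=-4, y=1, z=3


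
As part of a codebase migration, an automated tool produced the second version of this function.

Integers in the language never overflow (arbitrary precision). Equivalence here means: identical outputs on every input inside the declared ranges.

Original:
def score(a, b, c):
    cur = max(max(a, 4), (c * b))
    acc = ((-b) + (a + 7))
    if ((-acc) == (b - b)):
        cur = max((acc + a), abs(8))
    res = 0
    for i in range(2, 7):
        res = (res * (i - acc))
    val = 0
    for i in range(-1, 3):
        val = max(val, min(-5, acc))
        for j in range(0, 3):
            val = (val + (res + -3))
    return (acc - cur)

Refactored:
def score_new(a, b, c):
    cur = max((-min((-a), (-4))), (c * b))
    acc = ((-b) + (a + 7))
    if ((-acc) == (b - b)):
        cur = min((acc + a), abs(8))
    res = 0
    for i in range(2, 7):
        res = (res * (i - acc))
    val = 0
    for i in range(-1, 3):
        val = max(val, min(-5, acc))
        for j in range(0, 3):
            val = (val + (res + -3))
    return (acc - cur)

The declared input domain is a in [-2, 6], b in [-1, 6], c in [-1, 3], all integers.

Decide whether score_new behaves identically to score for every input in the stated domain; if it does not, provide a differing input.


Not equivalent: a=-2, b=5, c=-1 separates them (-8 vs 2).
score: cur=4, then acc=0, then ((-acc) == (b - b)) is true, then cur=8, then res=0, then (i=2), then res=0, then (i=3), then res=0, then (i=4), then res=0, then (i=5), then res=0, then (i=6), then res=0, then val=0, then (i=-1), then val=0, then (j=0), then val=-3, then (j=1), then val=-6, then (j=2), then val=-9, then (i=0), then val=-5, then (j=0), then val=-8, then (j=1), then val=-11, then (j=2), then val=-14, then (i=1), then val=-5, then (j=0), then val=-8, then (j=1), then val=-11, then (j=2), then val=-14, then (i=2), then val=-5, then (j=0), then val=-8, then (j=1), then val=-11, then (j=2), then val=-14, then returns -8
score_new: cur=4, then acc=0, then ((-acc) == (b - b)) is true, then cur=-2, then res=0, then (i=2), then res=0, then (i=3), then res=0, then (i=4), then res=0, then (i=5), then res=0, then (i=6), then res=0, then val=0, then (i=-1), then val=0, then (j=0), then val=-3, then (j=1), then val=-6, then (j=2), then val=-9, then (i=0), then val=-5, then (j=0), then val=-8, then (j=1), then val=-11, then (j=2), then val=-14, then (i=1), then val=-5, then (j=0), then val=-8, then (j=1), then val=-11, then (j=2), then val=-14, then (i=2), then val=-5, then (j=0), then val=-8, then (j=1), then val=-11, then (j=2), then val=-14, then returns 2
verdict: not equivalent; witness: a=-2, b=5, c=-1


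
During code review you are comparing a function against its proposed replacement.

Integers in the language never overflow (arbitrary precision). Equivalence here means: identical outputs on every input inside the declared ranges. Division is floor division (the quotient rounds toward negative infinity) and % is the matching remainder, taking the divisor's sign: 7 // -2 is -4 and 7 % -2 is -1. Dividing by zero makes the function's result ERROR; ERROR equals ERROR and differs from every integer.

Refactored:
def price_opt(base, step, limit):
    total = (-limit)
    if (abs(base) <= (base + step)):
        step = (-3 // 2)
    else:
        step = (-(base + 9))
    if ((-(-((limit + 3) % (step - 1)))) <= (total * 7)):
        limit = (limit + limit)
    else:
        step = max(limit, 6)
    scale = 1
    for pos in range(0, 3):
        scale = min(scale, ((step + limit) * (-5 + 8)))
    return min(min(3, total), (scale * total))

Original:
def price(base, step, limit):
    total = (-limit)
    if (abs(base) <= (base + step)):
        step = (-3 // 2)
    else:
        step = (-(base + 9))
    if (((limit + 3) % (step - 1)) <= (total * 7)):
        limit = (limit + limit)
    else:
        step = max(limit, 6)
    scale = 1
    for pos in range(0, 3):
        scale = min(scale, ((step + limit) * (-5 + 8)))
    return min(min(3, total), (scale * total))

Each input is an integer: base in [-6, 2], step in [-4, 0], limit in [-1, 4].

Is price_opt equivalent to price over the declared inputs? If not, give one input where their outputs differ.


The two versions differ — the changes include same computation, different form.
One worked example (base=-4, step=0, limit=-1) — price: total=1, then (abs(base) <= (base + step)) is false, then step=-5, then (((limit + 3) % (step - 1)) <= (total * 7)) is true, then limit=-2, then scale=1, then (pos=0), then scale=-21, then (pos=1), then scale=-21, then (pos=2), then scale=-21, then returns -21; price_opt: total=1, then (abs(base) <= (base + step)) is false, then step=-5, then ((-(-((limit + 3) % (step - 1)))) <= (total * 7)) is true, then limit=-2, then scale=1, then (pos=0), then scale=-21, then (pos=1), then scale=-21, then (pos=2), then scale=-21, then returns -21; agreement on -21.
An exhaustive pass over the 270 declared inputs shows identical outputs.
verdict: equivalent


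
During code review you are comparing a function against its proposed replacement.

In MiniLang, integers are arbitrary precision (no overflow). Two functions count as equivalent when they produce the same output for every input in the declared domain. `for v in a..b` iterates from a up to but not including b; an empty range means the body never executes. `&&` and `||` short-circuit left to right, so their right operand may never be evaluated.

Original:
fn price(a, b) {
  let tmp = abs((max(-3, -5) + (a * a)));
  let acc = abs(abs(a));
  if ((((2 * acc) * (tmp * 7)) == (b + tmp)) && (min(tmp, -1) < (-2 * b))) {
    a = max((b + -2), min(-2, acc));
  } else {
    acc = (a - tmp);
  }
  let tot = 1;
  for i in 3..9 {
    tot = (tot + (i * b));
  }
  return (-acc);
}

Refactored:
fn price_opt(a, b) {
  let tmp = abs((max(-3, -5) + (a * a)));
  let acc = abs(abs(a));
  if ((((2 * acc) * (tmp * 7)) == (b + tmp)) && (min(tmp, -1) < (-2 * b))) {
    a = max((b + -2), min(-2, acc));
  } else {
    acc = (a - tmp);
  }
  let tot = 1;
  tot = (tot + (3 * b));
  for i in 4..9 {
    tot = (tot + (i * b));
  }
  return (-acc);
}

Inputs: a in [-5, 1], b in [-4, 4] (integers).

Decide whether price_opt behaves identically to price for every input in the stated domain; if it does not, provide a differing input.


Changes here: loop structure differs, constant usage differs, statement counts differ, arithmetic usage differs; the full 63-point sweep finds no disagreement.
verdict: equivalent


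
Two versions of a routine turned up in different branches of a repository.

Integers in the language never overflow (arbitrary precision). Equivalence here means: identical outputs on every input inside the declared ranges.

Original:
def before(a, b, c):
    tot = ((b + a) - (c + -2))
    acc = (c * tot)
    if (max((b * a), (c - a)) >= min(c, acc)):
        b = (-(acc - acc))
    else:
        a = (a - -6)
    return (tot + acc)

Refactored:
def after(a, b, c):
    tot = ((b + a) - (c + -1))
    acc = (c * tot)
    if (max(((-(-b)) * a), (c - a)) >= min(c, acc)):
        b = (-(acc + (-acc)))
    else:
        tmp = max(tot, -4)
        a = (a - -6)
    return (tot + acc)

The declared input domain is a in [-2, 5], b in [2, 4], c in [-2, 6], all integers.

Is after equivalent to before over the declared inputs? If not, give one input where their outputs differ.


Input a=-2, b=2, c=-2: -4 from before versus -3 from after.
verdict: not equivalent; witness: a=-2, b=2, c=-2


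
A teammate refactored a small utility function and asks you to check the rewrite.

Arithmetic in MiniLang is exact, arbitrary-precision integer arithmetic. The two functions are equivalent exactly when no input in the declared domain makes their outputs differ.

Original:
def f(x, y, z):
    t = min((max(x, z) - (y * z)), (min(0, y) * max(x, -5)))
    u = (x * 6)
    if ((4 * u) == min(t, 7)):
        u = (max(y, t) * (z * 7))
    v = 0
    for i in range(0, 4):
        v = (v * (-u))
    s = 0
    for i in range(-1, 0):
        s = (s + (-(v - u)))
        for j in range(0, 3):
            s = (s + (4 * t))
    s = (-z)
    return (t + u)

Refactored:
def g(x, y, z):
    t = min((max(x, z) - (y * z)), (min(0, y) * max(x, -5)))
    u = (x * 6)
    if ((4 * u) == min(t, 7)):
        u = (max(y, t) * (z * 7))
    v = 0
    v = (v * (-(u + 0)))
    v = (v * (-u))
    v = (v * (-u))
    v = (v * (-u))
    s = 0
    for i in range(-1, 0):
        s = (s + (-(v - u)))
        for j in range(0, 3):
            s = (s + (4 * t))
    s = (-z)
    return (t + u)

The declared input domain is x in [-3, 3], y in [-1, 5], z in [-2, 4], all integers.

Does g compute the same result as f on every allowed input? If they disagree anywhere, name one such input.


Although loop structure differs; arithmetic usage differs; statement counts differ; constant usage differs, 343/343 inputs agree.
verdict: equivalent


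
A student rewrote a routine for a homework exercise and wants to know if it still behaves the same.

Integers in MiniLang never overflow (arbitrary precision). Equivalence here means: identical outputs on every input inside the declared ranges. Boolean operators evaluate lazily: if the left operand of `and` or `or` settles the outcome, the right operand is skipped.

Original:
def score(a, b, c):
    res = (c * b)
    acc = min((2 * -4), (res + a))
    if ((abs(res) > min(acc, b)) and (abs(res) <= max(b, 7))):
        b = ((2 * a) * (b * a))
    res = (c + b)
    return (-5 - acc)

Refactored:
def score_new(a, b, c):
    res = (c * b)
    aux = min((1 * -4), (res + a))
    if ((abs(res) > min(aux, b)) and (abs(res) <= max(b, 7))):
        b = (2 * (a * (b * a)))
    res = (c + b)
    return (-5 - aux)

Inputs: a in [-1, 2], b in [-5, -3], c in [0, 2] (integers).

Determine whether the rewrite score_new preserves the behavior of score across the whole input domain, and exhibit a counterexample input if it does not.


a=-1, b=-5, c=0 yields 3 from score but -1 from score_new.
verdict: not equivalent; witness: a=-1, b=-5, c=0


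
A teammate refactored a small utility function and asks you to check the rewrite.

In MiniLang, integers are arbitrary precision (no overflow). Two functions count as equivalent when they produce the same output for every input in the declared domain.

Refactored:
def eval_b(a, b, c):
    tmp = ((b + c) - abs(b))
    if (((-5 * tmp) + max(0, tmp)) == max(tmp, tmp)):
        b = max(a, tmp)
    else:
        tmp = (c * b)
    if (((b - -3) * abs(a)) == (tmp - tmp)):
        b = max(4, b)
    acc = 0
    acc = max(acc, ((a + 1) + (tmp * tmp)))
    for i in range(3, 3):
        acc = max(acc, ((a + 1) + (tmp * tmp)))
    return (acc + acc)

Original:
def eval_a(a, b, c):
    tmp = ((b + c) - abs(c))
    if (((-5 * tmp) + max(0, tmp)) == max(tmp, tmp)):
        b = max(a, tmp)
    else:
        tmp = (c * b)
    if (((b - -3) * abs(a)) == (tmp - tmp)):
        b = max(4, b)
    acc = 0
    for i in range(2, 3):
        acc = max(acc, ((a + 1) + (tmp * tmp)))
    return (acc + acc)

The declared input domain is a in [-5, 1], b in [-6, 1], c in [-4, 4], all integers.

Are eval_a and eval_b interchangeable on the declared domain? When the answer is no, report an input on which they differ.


The rewrite breaks on a=-5, b=-2, c=4, where the results are 120 and 0.
eval_a: tmp becomes -2; next (((-5 * tmp) + max(0, tmp)) == max(tmp, tmp)) evaluates to false; next tmp becomes -8; next (((b - -3) * abs(a)) == (tmp - tmp)) evaluates to false; next acc becomes 0; next at i=2:; next acc becomes 60; next final value 120
eval_b: tmp becomes 0; next (((-5 * tmp) + max(0, tmp)) == max(tmp, tmp)) evaluates to true; next b becomes 0; next (((b - -3) * abs(a)) == (tmp - tmp)) evaluates to false; next acc becomes 0; next acc becomes 0; next i never enters its loop body; next final value 0
verdict: not equivalent; witness: a=-5, b=-2, c=4


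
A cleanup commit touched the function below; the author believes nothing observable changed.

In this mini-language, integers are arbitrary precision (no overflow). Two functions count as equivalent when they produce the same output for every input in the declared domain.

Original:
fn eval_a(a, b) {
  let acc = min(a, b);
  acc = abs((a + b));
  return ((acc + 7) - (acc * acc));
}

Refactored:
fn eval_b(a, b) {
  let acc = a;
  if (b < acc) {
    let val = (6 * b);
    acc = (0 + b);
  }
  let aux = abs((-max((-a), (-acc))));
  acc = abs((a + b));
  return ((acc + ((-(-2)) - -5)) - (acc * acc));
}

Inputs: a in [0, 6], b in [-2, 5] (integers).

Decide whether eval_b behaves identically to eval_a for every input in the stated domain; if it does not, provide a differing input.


Side by side, the visible changes include: min/max/abs usage differs; statement counts differ; arithmetic usage differs; local variable names differ; branching structure differs; constant usage differs; comparison usage differs.
One worked example (a=1, b=-2) — eval_a: acc := -2 | acc := 1 | result 7; eval_b: acc := 1 | (b < acc): true | val := -12 | acc := -2 | aux := 2 | acc := 1 | result 7; agreement on 7.
Checked all 56 inputs in the declared domain: the outputs agree on every one.
verdict: equivalent


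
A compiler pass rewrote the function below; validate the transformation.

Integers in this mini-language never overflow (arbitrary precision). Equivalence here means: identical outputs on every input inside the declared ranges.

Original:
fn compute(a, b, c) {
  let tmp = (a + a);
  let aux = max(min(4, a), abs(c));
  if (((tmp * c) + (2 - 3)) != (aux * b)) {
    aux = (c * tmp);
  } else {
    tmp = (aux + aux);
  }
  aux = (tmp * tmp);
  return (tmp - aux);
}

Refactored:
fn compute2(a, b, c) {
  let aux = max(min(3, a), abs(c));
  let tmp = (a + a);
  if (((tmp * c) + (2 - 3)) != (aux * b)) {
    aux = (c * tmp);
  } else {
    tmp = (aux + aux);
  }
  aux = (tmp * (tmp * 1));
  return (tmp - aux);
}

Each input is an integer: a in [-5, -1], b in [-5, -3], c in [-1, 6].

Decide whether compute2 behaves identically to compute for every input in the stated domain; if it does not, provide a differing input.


The suspicious edit (`4` became `3`) never changes the result for any input inside the declared domain; all 120 inputs agree.
verdict: equivalent


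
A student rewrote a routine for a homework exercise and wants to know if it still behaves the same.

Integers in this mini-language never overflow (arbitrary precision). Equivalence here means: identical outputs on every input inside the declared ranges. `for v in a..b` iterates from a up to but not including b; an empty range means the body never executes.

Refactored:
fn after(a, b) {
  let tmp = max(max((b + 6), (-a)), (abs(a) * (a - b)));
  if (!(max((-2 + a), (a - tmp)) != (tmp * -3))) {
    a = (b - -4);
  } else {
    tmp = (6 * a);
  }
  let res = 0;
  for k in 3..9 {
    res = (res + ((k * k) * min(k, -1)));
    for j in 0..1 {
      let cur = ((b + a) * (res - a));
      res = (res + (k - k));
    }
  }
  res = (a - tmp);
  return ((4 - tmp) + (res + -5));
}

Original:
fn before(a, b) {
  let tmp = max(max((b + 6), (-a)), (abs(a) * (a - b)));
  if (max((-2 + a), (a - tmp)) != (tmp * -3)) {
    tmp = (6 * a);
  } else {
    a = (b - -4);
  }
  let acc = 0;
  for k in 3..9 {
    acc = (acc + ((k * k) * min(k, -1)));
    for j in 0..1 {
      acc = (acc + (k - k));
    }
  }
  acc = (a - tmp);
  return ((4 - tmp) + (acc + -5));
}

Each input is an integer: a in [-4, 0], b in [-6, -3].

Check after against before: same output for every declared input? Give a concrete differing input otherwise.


Reading the diff, among the changes: arithmetic usage differs; also local variable names differ; also statement counts differ; also boolean connective usage differs.
One worked example (a=-2, b=-6) — before: tmp becomes 8; next (max((-2 + a), (a - tmp)) != (tmp * -3)) evaluates to true; next tmp becomes -12; next acc becomes 0; next at k=3:; next acc becomes -9; next at j=0:; next acc becomes -9; next at k=4:; next acc becomes -25; next at j=0:; next acc becomes -25; next at k=5:; next acc becomes -50; next at j=0:; next acc becomes -50; next at k=6:; next acc becomes -86; next at j=0:; next acc becomes -86; next at k=7:; next acc becomes -135; next at j=0:; next acc becomes -135; next at k=8:; next acc becomes -199; next at j=0:; next acc becomes -199; next acc becomes 10; next final value 21; after: tmp becomes 8; next (!(max((-2 + a), (a - tmp)) != (tmp * -3))) evaluates to false; next tmp becomes -12; next res becomes 0; next at k=3:; next res becomes -9; next at j=0:; next cur becomes 56; next res becomes -9; next at k=4:; next res becomes -25; next at j=0:; next cur becomes 184; next res becomes -25; next at k=5:; next res becomes -50; next at j=0:; next cur becomes 384; next res becomes -50; next at k=6:; next res becomes -86; next at j=0:; next cur becomes 672; next res becomes -86; next at k=7:; next res becomes -135; next at j=0:; next cur becomes 1064; next res becomes -135; next at k=8:; next res becomes -199; next at j=0:; next cur becomes 1576; next res becomes -199; next res becomes 10; next final value 21; agreement on 21.
Sweeping the whole domain (20 inputs) finds no disagreement.
verdict: equivalent


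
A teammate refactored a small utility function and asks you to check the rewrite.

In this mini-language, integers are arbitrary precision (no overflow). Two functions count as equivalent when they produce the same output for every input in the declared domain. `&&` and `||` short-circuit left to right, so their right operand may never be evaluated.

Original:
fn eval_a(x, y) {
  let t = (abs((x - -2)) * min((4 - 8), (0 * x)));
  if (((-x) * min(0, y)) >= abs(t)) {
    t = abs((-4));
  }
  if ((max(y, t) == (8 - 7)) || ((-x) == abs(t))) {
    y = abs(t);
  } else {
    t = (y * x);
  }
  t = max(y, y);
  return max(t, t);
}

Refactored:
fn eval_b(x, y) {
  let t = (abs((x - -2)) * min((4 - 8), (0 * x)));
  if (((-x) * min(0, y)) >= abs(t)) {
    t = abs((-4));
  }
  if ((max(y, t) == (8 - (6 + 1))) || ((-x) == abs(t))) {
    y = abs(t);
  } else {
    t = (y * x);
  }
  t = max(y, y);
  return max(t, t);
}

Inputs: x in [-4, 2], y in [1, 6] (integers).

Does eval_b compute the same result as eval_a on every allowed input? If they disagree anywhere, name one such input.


Side by side, the visible changes include: arithmetic usage differs, plus constant usage differs.
Tracing x=2, y=1: eval_a: t=-16, then (((-x) * min(0, y)) >= abs(t)) is false, then ((max(y, t) == (8 - 7)) || ((-x) == abs(t))) is true, then y=16, then t=16, then returns 16 | eval_b: t=-16, then (((-x) * min(0, y)) >= abs(t)) is false, then ((max(y, t) == (8 - (6 + 1))) || ((-x) == abs(t))) is true, then y=16, then t=16, then returns 16 — matching result 16.
An exhaustive pass over the 42 declared inputs shows identical outputs.
verdict: equivalent


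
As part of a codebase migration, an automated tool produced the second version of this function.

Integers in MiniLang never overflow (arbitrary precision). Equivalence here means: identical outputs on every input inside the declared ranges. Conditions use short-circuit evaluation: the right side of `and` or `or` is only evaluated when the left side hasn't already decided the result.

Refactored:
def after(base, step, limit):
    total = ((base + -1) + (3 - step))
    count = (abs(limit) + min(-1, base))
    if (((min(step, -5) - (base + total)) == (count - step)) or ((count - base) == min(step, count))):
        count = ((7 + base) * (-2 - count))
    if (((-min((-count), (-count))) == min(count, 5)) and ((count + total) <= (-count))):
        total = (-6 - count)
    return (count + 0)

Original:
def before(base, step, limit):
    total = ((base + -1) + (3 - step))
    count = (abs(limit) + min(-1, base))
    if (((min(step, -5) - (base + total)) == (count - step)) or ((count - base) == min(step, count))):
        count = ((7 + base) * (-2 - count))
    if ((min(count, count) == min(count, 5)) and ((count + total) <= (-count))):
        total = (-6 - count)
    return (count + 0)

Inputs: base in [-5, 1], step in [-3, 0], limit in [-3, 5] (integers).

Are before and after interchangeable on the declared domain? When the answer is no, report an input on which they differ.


Equivalent. Whatever the rewrite altered, no input in the stated domain can expose a difference.
Checked all 252 inputs in the declared domain: the outputs agree on every one.
Tracing base=0, step=-1, limit=5: before: total becomes 3; next count becomes 4; next (((min(step, -5) - (base + total)) == (count - step)) or ((count - base) == min(step, count))) evaluates to false; next ((min(count, count) == min(count, 5)) and ((count + total) <= (-count))) evaluates to false; next final value 4 | after: total becomes 3; next count becomes 4; next (((min(step, -5) - (base + total)) == (count - step)) or ((count - base) == min(step, count))) evaluates to false; next (((-min((-count), (-count))) == min(count, 5)) and ((count + total) <= (-count))) evaluates to false; next final value 4 — matching result 4.
verdict: equivalent


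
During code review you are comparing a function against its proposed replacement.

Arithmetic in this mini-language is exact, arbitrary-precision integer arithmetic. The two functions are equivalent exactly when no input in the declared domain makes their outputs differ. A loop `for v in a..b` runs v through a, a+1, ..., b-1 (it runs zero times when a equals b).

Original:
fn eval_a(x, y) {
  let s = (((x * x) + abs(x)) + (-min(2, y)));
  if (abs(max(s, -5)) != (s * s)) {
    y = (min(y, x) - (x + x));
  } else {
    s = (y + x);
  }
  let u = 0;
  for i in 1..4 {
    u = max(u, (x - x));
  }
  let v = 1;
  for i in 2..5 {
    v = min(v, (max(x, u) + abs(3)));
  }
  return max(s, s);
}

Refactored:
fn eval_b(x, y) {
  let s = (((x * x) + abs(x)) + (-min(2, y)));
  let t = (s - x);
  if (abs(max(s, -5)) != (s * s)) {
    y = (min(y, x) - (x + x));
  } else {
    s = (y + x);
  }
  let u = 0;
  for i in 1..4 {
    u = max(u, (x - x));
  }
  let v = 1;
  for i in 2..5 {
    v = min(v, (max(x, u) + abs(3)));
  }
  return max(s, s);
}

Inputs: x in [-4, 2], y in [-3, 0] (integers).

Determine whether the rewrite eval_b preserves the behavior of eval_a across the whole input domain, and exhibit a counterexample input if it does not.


The two versions differ — the changes include local variable names differ; and arithmetic usage differs; and statement counts differ.
As a probe, take x=0, y=0: eval_a runs s becomes 0; next (abs(max(s, -5)) != (s * s)) evaluates to false; next s becomes 0; next u becomes 0; next at i=1:; next u becomes 0; next at i=2:; next u becomes 0; next at i=3:; next u becomes 0; next v becomes 1; next at i=2:; next v becomes 1; next at i=3:; next v becomes 1; next at i=4:; next v becomes 1; next final value 0; eval_b runs s becomes 0; next t becomes 0; next (abs(max(s, -5)) != (s * s)) evaluates to false; next s becomes 0; next u becomes 0; next at i=1:; next u becomes 0; next at i=2:; next u becomes 0; next at i=3:; next u becomes 0; next v becomes 1; next at i=2:; next v becomes 1; next at i=3:; next v becomes 1; next at i=4:; next v becomes 1; next final value 0; both end at 0.
Checked all 28 inputs in the declared domain: the outputs agree on every one.
verdict: equivalent


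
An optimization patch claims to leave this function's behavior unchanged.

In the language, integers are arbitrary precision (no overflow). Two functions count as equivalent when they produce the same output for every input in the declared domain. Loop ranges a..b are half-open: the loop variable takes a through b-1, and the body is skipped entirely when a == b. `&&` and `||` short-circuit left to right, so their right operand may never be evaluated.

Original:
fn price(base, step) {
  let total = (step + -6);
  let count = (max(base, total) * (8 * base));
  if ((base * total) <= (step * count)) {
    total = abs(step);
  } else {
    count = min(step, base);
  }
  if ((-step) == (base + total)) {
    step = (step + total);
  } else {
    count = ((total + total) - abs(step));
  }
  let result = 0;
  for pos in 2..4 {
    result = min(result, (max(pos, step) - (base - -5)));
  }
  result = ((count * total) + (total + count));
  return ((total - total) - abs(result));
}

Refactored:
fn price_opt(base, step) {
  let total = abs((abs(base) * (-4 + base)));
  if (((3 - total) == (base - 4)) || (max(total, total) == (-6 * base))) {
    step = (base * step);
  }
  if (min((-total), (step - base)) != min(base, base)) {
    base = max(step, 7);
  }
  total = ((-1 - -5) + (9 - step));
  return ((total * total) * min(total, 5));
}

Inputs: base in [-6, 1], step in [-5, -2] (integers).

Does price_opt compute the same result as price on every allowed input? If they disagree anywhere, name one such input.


Run the pair on base=-6, step=-5.
price: total=-11, then count=288, then ((base * total) <= (step * count)) is false, then count=-6, then ((-step) == (base + total)) is false, then count=-27, then result=0, then (pos=2), then result=0, then (pos=3), then result=0, then result=259, then returns -259
price_opt: total=60, then (((3 - total) == (base - 4)) || (max(total, total) == (-6 * base))) is false, then (min((-total), (step - base)) != min(base, base)) is true, then base=7, then total=18, then returns 1620
-259 against 1620: the behavior changed.
verdict: not equivalent; witness: base=-6, step=-5


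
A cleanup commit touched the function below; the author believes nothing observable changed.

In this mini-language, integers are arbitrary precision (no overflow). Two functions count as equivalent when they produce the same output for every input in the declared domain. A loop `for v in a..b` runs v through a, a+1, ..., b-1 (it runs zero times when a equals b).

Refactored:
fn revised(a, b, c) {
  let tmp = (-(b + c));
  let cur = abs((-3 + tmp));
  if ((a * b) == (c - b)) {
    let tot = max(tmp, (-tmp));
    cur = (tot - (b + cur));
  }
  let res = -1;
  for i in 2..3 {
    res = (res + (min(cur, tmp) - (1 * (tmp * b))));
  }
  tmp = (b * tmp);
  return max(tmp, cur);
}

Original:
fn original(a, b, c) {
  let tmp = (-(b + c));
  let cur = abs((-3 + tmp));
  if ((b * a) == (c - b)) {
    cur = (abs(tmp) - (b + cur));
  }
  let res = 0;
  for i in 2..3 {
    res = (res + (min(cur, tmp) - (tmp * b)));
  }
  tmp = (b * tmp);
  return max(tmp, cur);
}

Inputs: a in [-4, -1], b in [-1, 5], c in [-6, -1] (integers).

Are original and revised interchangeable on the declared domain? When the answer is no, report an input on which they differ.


The suspicious edit (`0` became `-1`) never changes the result for any input inside the declared domain.
Tracing a=-2, b=5, c=-5: original: tmp=0, then cur=3, then ((b * a) == (c - b)) is true, then cur=-8, then res=0, then (i=2), then res=-8, then tmp=0, then returns 0 | revised: tmp=0, then cur=3, then ((a * b) == (c - b)) is true, then tot=0, then cur=-8, then res=-1, then (i=2), then res=-9, then tmp=0, then returns 0 — matching result 0.
Sweeping the whole domain (168 inputs) finds no disagreement.
verdict: equivalent


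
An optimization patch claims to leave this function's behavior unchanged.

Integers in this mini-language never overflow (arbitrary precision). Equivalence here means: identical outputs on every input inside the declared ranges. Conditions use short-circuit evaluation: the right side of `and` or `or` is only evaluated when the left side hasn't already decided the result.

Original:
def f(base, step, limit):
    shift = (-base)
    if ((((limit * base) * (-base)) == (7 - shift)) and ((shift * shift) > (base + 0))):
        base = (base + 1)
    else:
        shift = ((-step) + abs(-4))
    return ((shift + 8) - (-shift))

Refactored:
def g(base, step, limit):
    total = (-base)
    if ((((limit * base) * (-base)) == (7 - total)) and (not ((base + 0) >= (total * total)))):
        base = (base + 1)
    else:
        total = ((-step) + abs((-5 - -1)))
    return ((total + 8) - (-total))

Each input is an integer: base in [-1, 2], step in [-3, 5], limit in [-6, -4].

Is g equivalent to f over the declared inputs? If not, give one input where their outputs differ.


This is a faithful refactor — constant usage differs; arithmetic usage differs; local variable names differ; boolean connective usage differs; comparison usage differs, but the computed results match everywhere.
Spot check at base=1, step=-1, limit=-4 — f: shift := -1 | ((((limit * base) * (-base)) == (7 - shift)) and ((shift * shift) > (base + 0))): false | shift := 5 | result 18. g: total := -1 | ((((limit * base) * (-base)) == (7 - total)) and (not ((base + 0) >= (total * total)))): false | total := 5 | result 18. Both give 18.
Sweeping the whole domain (108 inputs) finds no disagreement.
verdict: equivalent


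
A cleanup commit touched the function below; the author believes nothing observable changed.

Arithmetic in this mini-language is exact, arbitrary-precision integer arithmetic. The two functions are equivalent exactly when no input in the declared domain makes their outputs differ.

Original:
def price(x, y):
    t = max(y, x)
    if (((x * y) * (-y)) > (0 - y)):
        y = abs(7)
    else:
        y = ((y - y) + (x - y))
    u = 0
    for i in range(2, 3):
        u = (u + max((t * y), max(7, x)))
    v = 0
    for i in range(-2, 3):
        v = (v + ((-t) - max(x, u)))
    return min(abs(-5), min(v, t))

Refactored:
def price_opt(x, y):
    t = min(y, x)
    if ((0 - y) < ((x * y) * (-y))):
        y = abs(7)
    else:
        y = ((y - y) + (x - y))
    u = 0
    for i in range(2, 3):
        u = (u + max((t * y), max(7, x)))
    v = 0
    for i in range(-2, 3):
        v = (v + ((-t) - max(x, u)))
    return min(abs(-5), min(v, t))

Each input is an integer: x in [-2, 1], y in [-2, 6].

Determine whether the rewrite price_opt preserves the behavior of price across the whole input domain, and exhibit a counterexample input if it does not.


Take x=-2, y=-1.
price: t = -1; (((x * y) * (-y)) > (0 - y)) -> true; y = 7; u = 0; [i=2]; u = 7; v = 0; [i=-2]; v = -6; [i=-1]; v = -12; [i=0]; v = -18; [i=1]; v = -24; [i=2]; v = -30; return -30
price_opt: t = -2; ((0 - y) < ((x * y) * (-y))) -> true; y = 7; u = 0; [i=2]; u = 7; v = 0; [i=-2]; v = -5; [i=-1]; v = -10; [i=0]; v = -15; [i=1]; v = -20; [i=2]; v = -25; return -25
-30 vs -25 — the two versions disagree here.
verdict: not equivalent; witness: x=-2, y=-1


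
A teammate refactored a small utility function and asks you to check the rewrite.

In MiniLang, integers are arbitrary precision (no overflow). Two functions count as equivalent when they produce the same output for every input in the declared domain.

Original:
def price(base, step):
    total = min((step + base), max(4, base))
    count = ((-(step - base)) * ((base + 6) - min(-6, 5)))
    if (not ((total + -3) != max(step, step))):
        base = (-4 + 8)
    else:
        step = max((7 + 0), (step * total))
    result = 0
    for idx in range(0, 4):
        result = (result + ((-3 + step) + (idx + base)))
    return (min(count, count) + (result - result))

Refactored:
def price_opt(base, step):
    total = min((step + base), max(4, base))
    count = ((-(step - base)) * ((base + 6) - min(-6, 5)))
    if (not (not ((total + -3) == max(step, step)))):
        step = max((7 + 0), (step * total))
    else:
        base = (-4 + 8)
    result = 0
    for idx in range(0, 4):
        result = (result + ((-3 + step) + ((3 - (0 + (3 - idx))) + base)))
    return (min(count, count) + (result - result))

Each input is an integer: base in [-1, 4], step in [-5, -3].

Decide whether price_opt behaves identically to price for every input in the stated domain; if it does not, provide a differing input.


Equivalent. The one real change (`((total + -3) != max(step, step))` became `((total + -3) == max(step, step))`) has no effect anywhere in the declared ranges.
Checked all 18 inputs in the declared domain: the outputs agree on every one.
Spot check at base=2, step=-4 — price: total becomes -2; next count becomes 84; next (not ((total + -3) != max(step, step))) evaluates to false; next step becomes 8; next result becomes 0; next at idx=0:; next result becomes 7; next at idx=1:; next result becomes 15; next at idx=2:; next result becomes 24; next at idx=3:; next result becomes 34; next final value 84. price_opt: total becomes -2; next count becomes 84; next (not (not ((total + -3) == max(step, step)))) evaluates to false; next base becomes 4; next result becomes 0; next at idx=0:; next result becomes -3; next at idx=1:; next result becomes -5; next at idx=2:; next result becomes -6; next at idx=3:; next result becomes -6; next final value 84. Both give 84.
verdict: equivalent


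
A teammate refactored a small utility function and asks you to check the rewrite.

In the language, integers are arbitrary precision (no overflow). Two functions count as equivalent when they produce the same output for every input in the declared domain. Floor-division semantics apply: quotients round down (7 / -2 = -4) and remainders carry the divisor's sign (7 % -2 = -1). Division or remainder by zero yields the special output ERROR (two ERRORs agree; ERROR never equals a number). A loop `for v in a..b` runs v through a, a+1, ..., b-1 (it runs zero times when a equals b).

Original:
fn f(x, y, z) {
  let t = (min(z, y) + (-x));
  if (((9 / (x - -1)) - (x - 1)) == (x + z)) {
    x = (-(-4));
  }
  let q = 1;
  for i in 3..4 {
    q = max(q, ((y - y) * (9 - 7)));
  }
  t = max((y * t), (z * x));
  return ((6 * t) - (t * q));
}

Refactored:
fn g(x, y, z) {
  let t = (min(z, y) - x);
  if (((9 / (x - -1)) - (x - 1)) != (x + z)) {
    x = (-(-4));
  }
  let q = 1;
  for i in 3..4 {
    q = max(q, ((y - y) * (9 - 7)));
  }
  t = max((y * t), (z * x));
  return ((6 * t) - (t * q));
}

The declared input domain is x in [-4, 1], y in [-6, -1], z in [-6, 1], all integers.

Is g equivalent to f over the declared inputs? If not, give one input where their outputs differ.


x=-4, y=-6, z=-6 yields 120 from f but 60 from g.
verdict: not equivalent; witness: x=-4, y=-6, z=-6


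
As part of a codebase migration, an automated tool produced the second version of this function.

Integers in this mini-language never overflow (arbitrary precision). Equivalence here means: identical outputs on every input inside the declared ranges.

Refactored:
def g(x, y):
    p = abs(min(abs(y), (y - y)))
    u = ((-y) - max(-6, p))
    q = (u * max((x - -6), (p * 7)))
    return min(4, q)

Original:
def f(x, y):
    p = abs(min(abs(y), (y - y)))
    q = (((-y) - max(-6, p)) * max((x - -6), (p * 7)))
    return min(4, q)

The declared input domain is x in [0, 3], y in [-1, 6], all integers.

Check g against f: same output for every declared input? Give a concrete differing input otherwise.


The two versions differ — the changes include statement counts differ; local variable names differ.
As a probe, take x=1, y=0: f runs p := 0 | q := 0 | result 0; g runs p := 0 | u := 0 | q := 0 | result 0; both end at 0.
Sweeping the whole domain (32 inputs) finds no disagreement.
verdict: equivalent


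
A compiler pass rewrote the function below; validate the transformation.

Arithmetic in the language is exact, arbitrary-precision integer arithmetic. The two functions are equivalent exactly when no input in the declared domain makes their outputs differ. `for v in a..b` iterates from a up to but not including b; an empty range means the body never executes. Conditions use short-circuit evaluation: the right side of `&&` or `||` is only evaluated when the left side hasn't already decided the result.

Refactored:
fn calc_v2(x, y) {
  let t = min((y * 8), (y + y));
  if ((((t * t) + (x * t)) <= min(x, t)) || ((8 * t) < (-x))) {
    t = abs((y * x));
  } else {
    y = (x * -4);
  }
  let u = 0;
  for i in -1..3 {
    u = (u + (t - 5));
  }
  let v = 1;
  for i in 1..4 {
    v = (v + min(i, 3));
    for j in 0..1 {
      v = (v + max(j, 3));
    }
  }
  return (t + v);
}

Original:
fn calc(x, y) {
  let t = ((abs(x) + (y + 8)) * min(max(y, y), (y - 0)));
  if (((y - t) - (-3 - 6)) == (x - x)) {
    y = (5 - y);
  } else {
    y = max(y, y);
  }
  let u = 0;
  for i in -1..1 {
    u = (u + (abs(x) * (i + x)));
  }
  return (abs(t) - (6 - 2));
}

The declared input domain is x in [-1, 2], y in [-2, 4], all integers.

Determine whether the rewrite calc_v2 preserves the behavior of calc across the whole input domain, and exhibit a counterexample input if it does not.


Evaluate both at x=-1, y=-2.
calc: t = -14; (((y - t) - (-3 - 6)) == (x - x)) -> false; y = -2; u = 0; [i=-1]; u = -2; [i=0]; u = -3; return 10
calc_v2: t = -16; ((((t * t) + (x * t)) <= min(x, t)) || ((8 * t) < (-x))) -> true; t = 2; u = 0; [i=-1]; u = -3; [i=0]; u = -6; [i=1]; u = -9; [i=2]; u = -12; v = 1; [i=1]; v = 2; [j=0]; v = 5; [i=2]; v = 7; [j=0]; v = 10; [i=3]; v = 13; [j=0]; v = 16; return 18
10 and 18 differ, so these are not the same function on this domain.
verdict: not equivalent; witness: x=-1, y=-2


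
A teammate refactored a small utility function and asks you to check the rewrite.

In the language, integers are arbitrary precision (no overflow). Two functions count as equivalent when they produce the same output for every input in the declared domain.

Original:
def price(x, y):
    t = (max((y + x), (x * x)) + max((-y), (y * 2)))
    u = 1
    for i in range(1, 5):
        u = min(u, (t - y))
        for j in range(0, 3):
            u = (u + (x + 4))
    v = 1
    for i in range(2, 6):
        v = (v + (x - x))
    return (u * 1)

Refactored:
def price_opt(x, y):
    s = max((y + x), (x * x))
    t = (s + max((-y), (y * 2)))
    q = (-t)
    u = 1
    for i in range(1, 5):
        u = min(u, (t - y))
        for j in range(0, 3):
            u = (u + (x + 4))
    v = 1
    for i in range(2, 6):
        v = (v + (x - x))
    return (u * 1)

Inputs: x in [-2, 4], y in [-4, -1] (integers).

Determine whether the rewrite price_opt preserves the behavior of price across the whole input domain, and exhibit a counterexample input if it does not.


Reading the diff, among the changes: local variable names differ, plus statement counts differ.
One worked example (x=2, y=-2) — price: t becomes 6; next u becomes 1; next at i=1:; next u becomes 1; next at j=0:; next u becomes 7; next at j=1:; next u becomes 13; next at j=2:; next u becomes 19; next at i=2:; next u becomes 8; next at j=0:; next u becomes 14; next at j=1:; next u becomes 20; next at j=2:; next u becomes 26; next at i=3:; next u becomes 8; next at j=0:; next u becomes 14; next at j=1:; next u becomes 20; next at j=2:; next u becomes 26; next at i=4:; next u becomes 8; next at j=0:; next u becomes 14; next at j=1:; next u becomes 20; next at j=2:; next u becomes 26; next v becomes 1; next at i=2:; next v becomes 1; next at i=3:; next v becomes 1; next at i=4:; next v becomes 1; next at i=5:; next v becomes 1; next final value 26; price_opt: s becomes 4; next t becomes 6; next q becomes -6; next u becomes 1; next at i=1:; next u becomes 1; next at j=0:; next u becomes 7; next at j=1:; next u becomes 13; next at j=2:; next u becomes 19; next at i=2:; next u becomes 8; next at j=0:; next u becomes 14; next at j=1:; next u becomes 20; next at j=2:; next u becomes 26; next at i=3:; next u becomes 8; next at j=0:; next u becomes 14; next at j=1:; next u becomes 20; next at j=2:; next u becomes 26; next at i=4:; next u becomes 8; next at j=0:; next u becomes 14; next at j=1:; next u becomes 20; next at j=2:; next u becomes 26; next v becomes 1; next at i=2:; next v becomes 1; next at i=3:; next v becomes 1; next at i=4:; next v becomes 1; next at i=5:; next v becomes 1; next final value 26; agreement on 26.
Every one of the 28 inputs gives matching results.
verdict: equivalent
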